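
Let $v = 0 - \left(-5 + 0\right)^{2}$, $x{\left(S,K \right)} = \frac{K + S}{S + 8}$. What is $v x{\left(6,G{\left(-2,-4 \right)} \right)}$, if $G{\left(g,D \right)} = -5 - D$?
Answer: $- \frac{125}{14} \approx -8.9286$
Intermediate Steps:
$x{\left(S,K \right)} = \frac{K + S}{8 + S}$
$v = -25$ ($v = 0 - \left(-5\right)^{2} = 0 - 25 = -25$)
$v x{\left(6,G{\left(-2,-4 \right)} \right)} = - 25 \frac{\left(-5 - -4\right) + 6}{8 + 6} = - 25 \frac{\left(-5 + 4\right) + 6}{14} = - 25 \frac{-1 + 6}{14} = - 25 \cdot \frac{1}{14} \cdot 5 = \left(-25\right) \frac{5}{14} = - \frac{125}{14}$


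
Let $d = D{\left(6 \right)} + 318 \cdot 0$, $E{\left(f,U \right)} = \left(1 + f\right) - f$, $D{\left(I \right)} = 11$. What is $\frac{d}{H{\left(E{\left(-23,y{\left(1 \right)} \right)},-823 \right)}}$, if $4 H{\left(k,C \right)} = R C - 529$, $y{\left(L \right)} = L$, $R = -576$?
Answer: $\frac{44}{473519} \approx 9.2921 \cdot 10^{-5}$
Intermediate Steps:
$E{\left(f,U \right)} = 1$
$H{\left(k,C \right)} = - \frac{529}{4} - 144 C$ ($H{\left(k,C \right)} = \frac{- 576 C - 529}{4} = \frac{-529 - 576 C}{4} = - \frac{529}{4} - 144 C$)
$d = 11$ ($d = 11 + 318 \cdot 0 = 11 + 0 = 11$)
$\frac{d}{H{\left(E{\left(-23,y{\left(1 \right)} \right)},-823 \right)}} = \frac{11}{- \frac{529}{4} - -118512} = \frac{11}{- \frac{529}{4} + 118512} = \frac{11}{\frac{473519}{4}} = 11 \cdot \frac{4}{473519} = \frac{44}{473519}$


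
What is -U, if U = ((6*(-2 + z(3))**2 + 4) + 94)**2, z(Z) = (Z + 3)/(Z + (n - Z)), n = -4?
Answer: -117649/4 ≈ -29412.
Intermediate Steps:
z(Z) = -3/4 - Z/4 (z(Z) = (Z + 3)/(Z + (-4 - Z)) = (3 + Z)/(-4) = (3 + Z)*(-1/4) = -3/4 - Z/4)
U = 117649/4 (U = ((6*(-2 + (-3/4 - 1/4*3))**2 + 4) + 94)**2 = ((6*(-2 + (-3/4 - 3/4))**2 + 4) + 94)**2 = ((6*(-2 - 3/2)**2 + 4) + 94)**2 = ((6*(-7/2)**2 + 4) + 94)**2 = ((6*(49/4) + 4) + 94)**2 = ((147/2 + 4) + 94)**2 = (155/2 + 94)**2 = (343/2)**2 = 117649/4 ≈ 29412.)
-U = -1*117649/4 = -117649/4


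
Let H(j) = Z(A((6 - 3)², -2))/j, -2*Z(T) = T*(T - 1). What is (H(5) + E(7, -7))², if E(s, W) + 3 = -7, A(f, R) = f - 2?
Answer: 5041/25 ≈ 201.64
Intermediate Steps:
A(f, R) = -2 + f
E(s, W) = -10 (E(s, W) = -3 - 7 = -10)
Z(T) = -T*(-1 + T)/2 (Z(T) = -T*(T - 1)/2 = -T*(-1 + T)/2)
H(j) = -21/j (H(j) = ((-2 + (6 - 3)²)*(1 - (-2 + (6 - 3)²))/2)/j = ((-2 + 3²)*(1 - (-2 + 3²))/2)/j = ((-2 + 9)*(1 - (-2 + 9))/2)/j = ((½)*7*(1 - 1*7))/j = ((½)*7*(1 - 7))/j = ((½)*7*(-6))/j = -21/j)
(H(5) + E(7, -7))² = (-21/5 - 10)² = (-71/5)² = 5041/25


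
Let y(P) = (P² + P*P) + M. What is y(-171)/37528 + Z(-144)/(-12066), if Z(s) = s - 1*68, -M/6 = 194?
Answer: 174888731/113203212 ≈ 1.5449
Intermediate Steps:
M = -1164 (M = -6*194 = -1164)
y(P) = -1164 + 2*P² (y(P) = (P² + P*P) - 1164 = (P² + P²) - 1164 = 2*P² - 1164 = -1164 + 2*P²)
Z(s) = -68 + s (Z(s) = s - 68 = -68 + s)
y(-171)/37528 + Z(-144)/(-12066) = (-1164 + 2*(-171)²)/37528 + (-68 - 144)/(-12066) = (-1164 + 2*29241)*(1/37528) - 212*(-1/12066) = (-1164 + 58482)*(1/37528) + 106/6033 = 57318*(1/37528) + 106/6033 = 28659/18764 + 106/6033 = 174888731/113203212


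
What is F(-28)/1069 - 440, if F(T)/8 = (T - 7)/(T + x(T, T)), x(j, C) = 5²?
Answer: -1410800/3207 ≈ -439.91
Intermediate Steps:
x(j, C) = 25
F(T) = 8*(-7 + T)/(25 + T) (F(T) = 8*((T - 7)/(T + 25)) = 8*((-7 + T)/(25 + T)) = 8*(-7 + T)/(25 + T))
F(-28)/1069 - 440 = (8*(-7 - 28)/(25 - 28))/1069 - 440 = (8*(-35)/(-3))*(1/1069) - 440 = (8*(-⅓)*(-35))*(1/1069) - 440 = (280/3)*(1/1069) - 440 = 280/3207 - 440 = -1410800/3207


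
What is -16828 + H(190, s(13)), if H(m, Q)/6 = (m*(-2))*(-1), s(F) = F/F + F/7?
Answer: -14548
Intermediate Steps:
s(F) = 1 + F/7 (s(F) = 1 + F*(⅐) = 1 + F/7)
H(m, Q) = 12*m (H(m, Q) = 6*((m*(-2))*(-1)) = 6*(-2*m*(-1)) = 6*(2*m) = 12*m)
-16828 + H(190, s(13)) = -16828 + 12*190 = -16828 + 2280 = -14548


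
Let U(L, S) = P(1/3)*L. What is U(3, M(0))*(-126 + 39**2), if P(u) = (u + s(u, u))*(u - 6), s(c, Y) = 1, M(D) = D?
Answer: -31620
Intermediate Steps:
P(u) = (1 + u)*(-6 + u) (P(u) = (u + 1)*(u - 6) = (1 + u)*(-6 + u))
U(L, S) = -68*L/9 (U(L, S) = (-6 + (1/3)**2 - 5/3)*L = (-6 + (1*(1/3))**2 - 5/3)*L = (-6 + (1/3)**2 - 5*1/3)*L = (-6 + 1/9 - 5/3)*L = -68*L/9)
U(3, M(0))*(-126 + 39**2) = (-68/9*3)*(-126 + 39**2) = -68*(-126 + 1521)/3 = -68/3*1395 = -31620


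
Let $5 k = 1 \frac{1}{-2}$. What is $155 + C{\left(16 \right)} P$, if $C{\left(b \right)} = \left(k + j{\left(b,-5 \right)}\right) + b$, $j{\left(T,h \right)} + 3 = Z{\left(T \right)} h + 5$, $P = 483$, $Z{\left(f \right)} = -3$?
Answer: $\frac{160457}{10} \approx 16046.0$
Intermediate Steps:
$k = - \frac{1}{10}$ ($k = \frac{1 \frac{1}{-2}}{5} = \frac{1 \left(- \frac{1}{2}\right)}{5} = \frac{1}{5} \left(- \frac{1}{2}\right) = - \frac{1}{10} \approx -0.1$)
$j{\left(T,h \right)} = 2 - 3 h$ ($j{\left(T,h \right)} = -3 - \left(-5 + 3 h\right) = 2 - 3 h$)
$C{\left(b \right)} = \frac{169}{10} + b$ ($C{\left(b \right)} = \left(- \frac{1}{10} + \left(2 - -15\right)\right) + b = \left(- \frac{1}{10} + \left(2 + 15\right)\right) + b = \left(- \frac{1}{10} + 17\right) + b = \frac{169}{10} + b$)
$155 + C{\left(16 \right)} P = 155 + \left(\frac{169}{10} + 16\right) 483 = 155 + \frac{329}{10} \cdot 483 = 155 + \frac{158907}{10} = \frac{160457}{10}$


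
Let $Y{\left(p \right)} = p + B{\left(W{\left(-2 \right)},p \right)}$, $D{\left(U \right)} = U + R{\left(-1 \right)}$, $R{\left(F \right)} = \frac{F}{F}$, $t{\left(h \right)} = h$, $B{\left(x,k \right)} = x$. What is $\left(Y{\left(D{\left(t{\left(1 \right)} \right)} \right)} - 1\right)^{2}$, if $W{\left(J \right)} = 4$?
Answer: $25$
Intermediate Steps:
$R{\left(F \right)} = 1$
$D{\left(U \right)} = 1 + U$ ($D{\left(U \right)} = U + 1 = 1 + U$)
$Y{\left(p \right)} = 4 + p$ ($Y{\left(p \right)} = p + 4 = 4 + p$)
$\left(Y{\left(D{\left(t{\left(1 \right)} \right)} \right)} - 1\right)^{2} = \left(\left(4 + \left(1 + 1\right)\right) - 1\right)^{2} = \left(\left(4 + 2\right) + \left(-3 + 2\right)\right)^{2} = \left(6 - 1\right)^{2} = 5^{2} = 25$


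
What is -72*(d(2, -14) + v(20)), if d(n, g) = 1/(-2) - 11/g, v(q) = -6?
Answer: 2880/7 ≈ 411.43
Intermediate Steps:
d(n, g) = -1/2 - 11/g (d(n, g) = 1*(-1/2) - 11/g = -1/2 - 11/g)
-72*(d(2, -14) + v(20)) = -72*((1/2)*(-22 - 1*(-14))/(-14) - 6) = -72*((1/2)*(-1/14)*(-22 + 14) - 6) = -72*((1/2)*(-1/14)*(-8) - 6) = -72*(2/7 - 6) = -72*(-40/7) = 2880/7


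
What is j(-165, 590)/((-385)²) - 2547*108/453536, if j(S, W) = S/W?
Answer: -54673244301/90143114600 ≈ -0.60652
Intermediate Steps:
j(-165, 590)/((-385)²) - 2547*108/453536 = (-165/590)/((-385)²) - 2547*108/453536 = -165*1/590/148225 - 275076*1/453536 = -33/118*1/148225 - 68769/113384 = -3/1590050 - 68769/113384 = -54673244301/90143114600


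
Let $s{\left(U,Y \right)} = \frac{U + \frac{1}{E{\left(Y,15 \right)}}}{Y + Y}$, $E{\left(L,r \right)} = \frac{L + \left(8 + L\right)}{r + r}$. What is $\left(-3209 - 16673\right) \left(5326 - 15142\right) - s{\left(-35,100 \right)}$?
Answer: $\frac{162374544529}{832} \approx 1.9516 \cdot 10^{8}$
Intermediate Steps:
$E{\left(L,r \right)} = \frac{8 + 2 L}{2 r}$
$s{\left(U,Y \right)} = \frac{U + \frac{1}{\frac{4}{15} + \frac{Y}{15}}}{2 Y}$ ($s{\left(U,Y \right)} = \frac{U + \frac{1}{\frac{1}{15} \left(4 + Y\right)}}{Y + Y} = \frac{U + \frac{1}{\frac{1}{15} \left(4 + Y\right)}}{2 Y} = \left(U + \frac{1}{\frac{4}{15} + \frac{Y}{15}}\right) \frac{1}{2 Y} = \frac{U + \frac{1}{\frac{4}{15} + \frac{Y}{15}}}{2 Y}$)
$\left(-3209 - 16673\right) \left(5326 - 15142\right) - s{\left(-35,100 \right)} = \left(-3209 - 16673\right) \left(5326 - 15142\right) - \frac{15 - 35 \left(4 + 100\right)}{2 \cdot 100 \left(4 + 100\right)} = \left(-19882\right) \left(-9816\right) - \frac{1}{2} \cdot \frac{1}{100} \cdot \frac{1}{104} \left(15 - 3640\right) = 195161712 - \frac{1}{2} \cdot \frac{1}{100} \cdot \frac{1}{104} \left(15 - 3640\right) = 195161712 - \frac{1}{2} \cdot \frac{1}{100} \cdot \frac{1}{104} \left(-3625\right) = 195161712 - - \frac{145}{832} = 195161712 + \frac{145}{832} = \frac{162374544529}{832}$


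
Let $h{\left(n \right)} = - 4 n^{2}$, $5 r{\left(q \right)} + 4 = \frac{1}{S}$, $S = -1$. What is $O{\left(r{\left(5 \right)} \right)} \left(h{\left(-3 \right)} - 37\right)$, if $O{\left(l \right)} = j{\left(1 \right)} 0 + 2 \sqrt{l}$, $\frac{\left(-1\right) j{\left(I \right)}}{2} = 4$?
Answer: $- 146 i \approx - 146.0 i$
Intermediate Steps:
$r{\left(q \right)} = -1$ ($r{\left(q \right)} = - \frac{4}{5} + \frac{1}{5 \left(-1\right)} = - \frac{4}{5} + \frac{1}{5} \left(-1\right) = - \frac{4}{5} - \frac{1}{5} = -1$)
$j{\left(I \right)} = -8$ ($j{\left(I \right)} = \left(-2\right) 4 = -8$)
$O{\left(l \right)} = 2 \sqrt{l}$ ($O{\left(l \right)} = \left(-8\right) 0 + 2 \sqrt{l} = 0 + 2 \sqrt{l} = 2 \sqrt{l}$)
$O{\left(r{\left(5 \right)} \right)} \left(h{\left(-3 \right)} - 37\right) = 2 \sqrt{-1} \left(- 4 \left(-3\right)^{2} - 37\right) = 2 i \left(\left(-4\right) 9 - 37\right) = 2 i \left(-36 - 37\right) = 2 i \left(-73\right) = - 146 i$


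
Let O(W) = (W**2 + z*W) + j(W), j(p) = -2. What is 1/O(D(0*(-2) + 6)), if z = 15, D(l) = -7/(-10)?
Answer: 100/899 ≈ 0.11123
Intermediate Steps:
D(l) = 7/10 (D(l) = -7*(-1/10) = 7/10)
O(W) = -2 + W**2 + 15*W (O(W) = (W**2 + 15*W) - 2 = -2 + W**2 + 15*W)
1/O(D(0*(-2) + 6)) = 1/(-2 + (7/10)**2 + 15*(7/10)) = 1/(-2 + 49/100 + 21/2) = 1/(899/100) = 100/899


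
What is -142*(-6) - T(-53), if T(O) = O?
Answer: 905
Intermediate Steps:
-142*(-6) - T(-53) = -142*(-6) - 1*(-53) = 852 + 53 = 905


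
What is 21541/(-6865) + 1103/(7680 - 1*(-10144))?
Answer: -376374689/122361760 ≈ -3.0759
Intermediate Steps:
21541/(-6865) + 1103/(7680 - 1*(-10144)) = 21541*(-1/6865) + 1103/(7680 + 10144) = -21541/6865 + 1103/17824 = -376374689/122361760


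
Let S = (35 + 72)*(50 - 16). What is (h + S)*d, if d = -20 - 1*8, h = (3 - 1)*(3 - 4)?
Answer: -101808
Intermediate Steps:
S = 3638 (S = 107*34 = 3638)
h = -2 (h = 2*(-1) = -2)
d = -28 (d = -20 - 8 = -28)
(h + S)*d = (-2 + 3638)*(-28) = 3636*(-28) = -101808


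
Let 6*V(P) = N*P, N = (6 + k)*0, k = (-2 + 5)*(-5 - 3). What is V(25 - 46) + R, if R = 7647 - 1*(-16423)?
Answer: 24070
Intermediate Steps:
k = -24 (k = 3*(-8) = -24)
N = 0 (N = (6 - 24)*0 = -18*0 = 0)
R = 24070 (R = 7647 + 16423 = 24070)
V(P) = 0 (V(P) = (0*P)/6 = (⅙)*0 = 0)
V(25 - 46) + R = 0 + 24070 = 24070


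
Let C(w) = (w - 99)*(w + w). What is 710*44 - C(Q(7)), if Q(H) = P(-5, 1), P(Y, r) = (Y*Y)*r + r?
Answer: 35036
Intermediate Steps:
P(Y, r) = r + r*Y**2 (P(Y, r) = Y**2*r + r = r*Y**2 + r = r + r*Y**2)
Q(H) = 26 (Q(H) = 1*(1 + (-5)**2) = 1*(1 + 25) = 1*26 = 26)
C(w) = 2*w*(-99 + w) (C(w) = (-99 + w)*(2*w) = 2*w*(-99 + w))
710*44 - C(Q(7)) = 710*44 - 2*26*(-99 + 26) = 31240 - 2*26*(-73) = 31240 - 1*(-3796) = 31240 + 3796 = 35036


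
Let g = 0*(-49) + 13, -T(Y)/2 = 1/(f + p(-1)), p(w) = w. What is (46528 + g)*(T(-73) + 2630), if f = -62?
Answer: 7711471372/63 ≈ 1.2240e+8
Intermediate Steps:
T(Y) = 2/63 (T(Y) = -2/(-62 - 1) = -2/(-63) = -2*(-1/63) = 2/63)
g = 13 (g = 0 + 13 = 13)
(46528 + g)*(T(-73) + 2630) = (46528 + 13)*(2/63 + 2630) = 46541*(165692/63) = 7711471372/63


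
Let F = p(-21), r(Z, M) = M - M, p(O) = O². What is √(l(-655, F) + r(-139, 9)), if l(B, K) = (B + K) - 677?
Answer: 9*I*√11 ≈ 29.85*I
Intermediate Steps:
r(Z, M) = 0
F = 441 (F = (-21)² = 441)
l(B, K) = -677 + B + K
√(l(-655, F) + r(-139, 9)) = √((-677 - 655 + 441) + 0) = √(-891 + 0) = √(-891) = 9*I*√11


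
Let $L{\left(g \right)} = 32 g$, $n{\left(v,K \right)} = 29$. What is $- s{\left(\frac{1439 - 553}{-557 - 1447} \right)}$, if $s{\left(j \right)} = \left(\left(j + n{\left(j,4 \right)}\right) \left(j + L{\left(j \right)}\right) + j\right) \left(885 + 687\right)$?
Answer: $\frac{18286140267}{27889} \approx 6.5568 \cdot 10^{5}$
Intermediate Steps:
$s{\left(j \right)} = 1572 j + 51876 j \left(29 + j\right)$ ($s{\left(j \right)} = \left(\left(j + 29\right) \left(j + 32 j\right) + j\right) \left(885 + 687\right) = \left(\left(29 + j\right) 33 j + j\right) 1572 = \left(33 j \left(29 + j\right) + j\right) 1572 = \left(j + 33 j \left(29 + j\right)\right) 1572 = 1572 j + 51876 j \left(29 + j\right)$)
$- s{\left(\frac{1439 - 553}{-557 - 1447} \right)} = - 1572 \frac{1439 - 553}{-557 - 1447} \left(958 + 33 \frac{1439 - 553}{-557 - 1447}\right) = - 1572 \frac{886}{-2004} \left(958 + 33 \frac{886}{-2004}\right) = - 1572 \cdot 886 \left(- \frac{1}{2004}\right) \left(958 + 33 \cdot 886 \left(- \frac{1}{2004}\right)\right) = - \frac{1572 \left(-443\right) \left(958 + 33 \left(- \frac{443}{1002}\right)\right)}{1002} = - \frac{1572 \left(-443\right) \left(958 - \frac{4873}{334}\right)}{1002} = - \frac{1572 \left(-443\right) 315099}{1002 \cdot 334} = \left(-1\right) \left(- \frac{18286140267}{27889}\right) = \frac{18286140267}{27889}$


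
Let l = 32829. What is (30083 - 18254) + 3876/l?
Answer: 129446039/10943 ≈ 11829.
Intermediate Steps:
(30083 - 18254) + 3876/l = (30083 - 18254) + 3876/32829 = 11829 + 3876*(1/32829) = 11829 + 1292/10943 = 129446039/10943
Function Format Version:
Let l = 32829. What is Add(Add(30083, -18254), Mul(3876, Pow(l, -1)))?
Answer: Rational(129446039, 10943) ≈ 11829.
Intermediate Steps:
Add(Add(30083, -18254), Mul(3876, Pow(l, -1))) = Add(Add(30083, -18254), Mul(3876, Pow(32829, -1))) = Add(11829, Mul(3876, Rational(1, 32829))) = Add(11829, Rational(1292, 10943)) = Rational(129446039, 10943)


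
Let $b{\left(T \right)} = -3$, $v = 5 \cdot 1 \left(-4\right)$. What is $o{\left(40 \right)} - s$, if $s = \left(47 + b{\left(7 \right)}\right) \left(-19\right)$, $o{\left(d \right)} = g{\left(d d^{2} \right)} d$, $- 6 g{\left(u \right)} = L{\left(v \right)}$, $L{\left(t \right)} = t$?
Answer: $\frac{2908}{3} \approx 969.33$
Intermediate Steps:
$v = -20$ ($v = 5 \left(-4\right) = -20$)
$g{\left(u \right)} = \frac{10}{3}$ ($g{\left(u \right)} = \left(- \frac{1}{6}\right) \left(-20\right) = \frac{10}{3}$)
$o{\left(d \right)} = \frac{10 d}{3}$
$s = -836$ ($s = \left(47 - 3\right) \left(-19\right) = 44 \left(-19\right) = -836$)
$o{\left(40 \right)} - s = \frac{10}{3} \cdot 40 - -836 = \frac{400}{3} + 836 = \frac{2908}{3}$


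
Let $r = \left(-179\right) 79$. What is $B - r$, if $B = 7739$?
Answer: $21880$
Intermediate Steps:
$r = -14141$
$B - r = 7739 - -14141 = 7739 + 14141 = 21880$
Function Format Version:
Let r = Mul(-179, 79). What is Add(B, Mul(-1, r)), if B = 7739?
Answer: 21880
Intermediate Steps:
r = -14141
Add(B, Mul(-1, r)) = Add(7739, Mul(-1, -14141)) = Add(7739, 14141) = 21880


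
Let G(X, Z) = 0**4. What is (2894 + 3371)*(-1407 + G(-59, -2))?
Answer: -8814855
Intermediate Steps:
G(X, Z) = 0
(2894 + 3371)*(-1407 + G(-59, -2)) = (2894 + 3371)*(-1407 + 0) = 6265*(-1407) = -8814855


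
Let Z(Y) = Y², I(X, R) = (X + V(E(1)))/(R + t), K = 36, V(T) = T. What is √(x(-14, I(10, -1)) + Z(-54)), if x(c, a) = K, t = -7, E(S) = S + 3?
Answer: 6*√82 ≈ 54.332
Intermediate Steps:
E(S) = 3 + S
I(X, R) = (4 + X)/(-7 + R) (I(X, R) = (X + (3 + 1))/(R - 7) = (X + 4)/(-7 + R) = (4 + X)/(-7 + R))
x(c, a) = 36
√(x(-14, I(10, -1)) + Z(-54)) = √(36 + (-54)²) = √(36 + 2916) = √2952 = 6*√82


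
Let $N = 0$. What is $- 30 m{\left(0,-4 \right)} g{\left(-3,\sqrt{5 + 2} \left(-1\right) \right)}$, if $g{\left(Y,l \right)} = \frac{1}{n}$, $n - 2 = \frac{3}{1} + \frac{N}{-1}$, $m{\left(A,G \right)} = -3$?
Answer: $18$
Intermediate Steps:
$n = 5$ ($n = 2 + \left(\frac{3}{1} + \frac{0}{-1}\right) = 2 + \left(3 \cdot 1 + 0 \left(-1\right)\right) = 2 + \left(3 + 0\right) = 2 + 3 = 5$)
$g{\left(Y,l \right)} = \frac{1}{5}$
$- 30 m{\left(0,-4 \right)} g{\left(-3,\sqrt{5 + 2} \left(-1\right) \right)} = \left(-30\right) \left(-3\right) \frac{1}{5} = 90 \cdot \frac{1}{5} = 18$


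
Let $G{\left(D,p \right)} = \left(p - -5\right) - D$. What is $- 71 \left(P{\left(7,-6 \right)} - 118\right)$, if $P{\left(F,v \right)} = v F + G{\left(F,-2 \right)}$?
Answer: $11644$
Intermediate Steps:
$G{\left(D,p \right)} = 5 + p - D$ ($G{\left(D,p \right)} = \left(p + 5\right) - D = \left(5 + p\right) - D = 5 + p - D$)
$P{\left(F,v \right)} = 3 - F + F v$ ($P{\left(F,v \right)} = v F - \left(-3 + F\right) = F v - \left(-3 + F\right) = 3 - F + F v$)
$- 71 \left(P{\left(7,-6 \right)} - 118\right) = - 71 \left(\left(3 - 7 + 7 \left(-6\right)\right) - 118\right) = - 71 \left(\left(3 - 7 - 42\right) - 118\right) = - 71 \left(-46 - 118\right) = \left(-71\right) \left(-164\right) = 11644$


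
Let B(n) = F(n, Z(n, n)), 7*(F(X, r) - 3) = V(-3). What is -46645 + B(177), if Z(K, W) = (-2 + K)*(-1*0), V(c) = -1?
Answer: -326495/7 ≈ -46642.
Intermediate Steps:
Z(K, W) = 0 (Z(K, W) = (-2 + K)*0 = 0)
F(X, r) = 20/7 (F(X, r) = 3 + (1/7)*(-1) = 3 - 1/7 = 20/7)
B(n) = 20/7
-46645 + B(177) = -46645 + 20/7 = -326495/7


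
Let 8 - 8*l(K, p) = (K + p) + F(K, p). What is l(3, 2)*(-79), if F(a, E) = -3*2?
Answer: -711/8 ≈ -88.875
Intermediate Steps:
F(a, E) = -6
l(K, p) = 7/4 - K/8 - p/8 (l(K, p) = 1 - ((K + p) - 6)/8 = 1 - (-6 + K + p)/8 = 1 + (¾ - K/8 - p/8) = 7/4 - K/8 - p/8)
l(3, 2)*(-79) = (7/4 - ⅛*3 - ⅛*2)*(-79) = (7/4 - 3/8 - ¼)*(-79) = (9/8)*(-79) = -711/8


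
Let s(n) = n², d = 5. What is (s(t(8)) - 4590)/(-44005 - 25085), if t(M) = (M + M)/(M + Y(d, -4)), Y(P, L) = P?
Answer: 387727/5838105 ≈ 0.066413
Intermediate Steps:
t(M) = 2*M/(5 + M) (t(M) = (M + M)/(M + 5) = (2*M)/(5 + M) = 2*M/(5 + M))
(s(t(8)) - 4590)/(-44005 - 25085) = ((2*8/(5 + 8))² - 4590)/(-44005 - 25085) = ((2*8/13)² - 4590)/(-69090) = ((2*8*(1/13))² - 4590)*(-1/69090) = ((16/13)² - 4590)*(-1/69090) = (256/169 - 4590)*(-1/69090) = -775454/169*(-1/69090) = 387727/5838105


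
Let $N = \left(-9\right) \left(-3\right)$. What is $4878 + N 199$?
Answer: $10251$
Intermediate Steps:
$N = 27$
$4878 + N 199 = 4878 + 27 \cdot 199 = 4878 + 5373 = 10251$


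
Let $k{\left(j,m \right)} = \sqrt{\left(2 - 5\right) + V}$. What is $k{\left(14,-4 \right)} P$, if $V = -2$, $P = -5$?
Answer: $- 5 i \sqrt{5} \approx - 11.18 i$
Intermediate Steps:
$k{\left(j,m \right)} = i \sqrt{5}$ ($k{\left(j,m \right)} = \sqrt{\left(2 - 5\right) - 2} = \sqrt{-3 - 2} = \sqrt{-5} = i \sqrt{5}$)
$k{\left(14,-4 \right)} P = i \sqrt{5} \left(-5\right) = - 5 i \sqrt{5}$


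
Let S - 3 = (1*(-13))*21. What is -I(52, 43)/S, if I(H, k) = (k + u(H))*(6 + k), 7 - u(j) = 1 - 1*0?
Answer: 2401/270 ≈ 8.8926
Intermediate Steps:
u(j) = 6 (u(j) = 7 - (1 - 1*0) = 7 - (1 + 0) = 7 - 1*1 = 7 - 1 = 6)
S = -270 (S = 3 + (1*(-13))*21 = 3 - 13*21 = 3 - 273 = -270)
I(H, k) = (6 + k)² (I(H, k) = (k + 6)*(6 + k) = (6 + k)*(6 + k) = (6 + k)²)
-I(52, 43)/S = -(36 + 43² + 12*43)/(-270) = -(36 + 1849 + 516)*(-1)/270 = -2401*(-1)/270 = -1*(-2401/270) = 2401/270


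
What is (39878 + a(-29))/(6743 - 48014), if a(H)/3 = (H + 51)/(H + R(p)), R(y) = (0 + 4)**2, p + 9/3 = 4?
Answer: -518348/536523 ≈ -0.96612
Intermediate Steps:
p = 1 (p = -3 + 4 = 1)
R(y) = 16 (R(y) = 4**2 = 16)
a(H) = 3*(51 + H)/(16 + H) (a(H) = 3*((H + 51)/(H + 16)) = 3*((51 + H)/(16 + H)) = 3*(51 + H)/(16 + H))
(39878 + a(-29))/(6743 - 48014) = (39878 + 3*(51 - 29)/(16 - 29))/(6743 - 48014) = (39878 + 3*22/(-13))/(-41271) = (39878 + 3*(-1/13)*22)*(-1/41271) = (39878 - 66/13)*(-1/41271) = (518348/13)*(-1/41271) = -518348/536523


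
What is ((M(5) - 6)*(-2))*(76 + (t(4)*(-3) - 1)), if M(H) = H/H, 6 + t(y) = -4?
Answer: 1050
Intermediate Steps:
t(y) = -10 (t(y) = -6 - 4 = -10)
M(H) = 1
((M(5) - 6)*(-2))*(76 + (t(4)*(-3) - 1)) = ((1 - 6)*(-2))*(76 + (-10*(-3) - 1)) = (-5*(-2))*(76 + (30 - 1)) = 10*(76 + 29) = 10*105 = 1050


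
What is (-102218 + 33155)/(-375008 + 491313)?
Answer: -69063/116305 ≈ -0.59381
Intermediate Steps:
(-102218 + 33155)/(-375008 + 491313) = -69063/116305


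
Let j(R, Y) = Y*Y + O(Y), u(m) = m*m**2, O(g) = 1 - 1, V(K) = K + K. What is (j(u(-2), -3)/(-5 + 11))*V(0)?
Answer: 0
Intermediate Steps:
V(K) = 2*K
O(g) = 0
u(m) = m**3
j(R, Y) = Y**2 (j(R, Y) = Y*Y + 0 = Y**2 + 0 = Y**2)
(j(u(-2), -3)/(-5 + 11))*V(0) = ((-3)**2/(-5 + 11))*(2*0) = (9/6)*0 = (9*(1/6))*0 = (3/2)*0 = 0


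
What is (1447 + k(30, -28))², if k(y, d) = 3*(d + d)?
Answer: 1635841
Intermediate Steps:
k(y, d) = 6*d (k(y, d) = 3*(2*d) = 6*d)
(1447 + k(30, -28))² = (1447 + 6*(-28))² = (1447 - 168)² = 1279² = 1635841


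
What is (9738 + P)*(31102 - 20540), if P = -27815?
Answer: -190929274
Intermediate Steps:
(9738 + P)*(31102 - 20540) = (9738 - 27815)*(31102 - 20540) = -18077*10562 = -190929274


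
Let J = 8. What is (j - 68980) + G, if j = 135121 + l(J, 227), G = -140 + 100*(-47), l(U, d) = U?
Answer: 61309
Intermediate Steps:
G = -4840 (G = -140 - 4700 = -4840)
j = 135129 (j = 135121 + 8 = 135129)
(j - 68980) + G = (135129 - 68980) - 4840 = 66149 - 4840 = 61309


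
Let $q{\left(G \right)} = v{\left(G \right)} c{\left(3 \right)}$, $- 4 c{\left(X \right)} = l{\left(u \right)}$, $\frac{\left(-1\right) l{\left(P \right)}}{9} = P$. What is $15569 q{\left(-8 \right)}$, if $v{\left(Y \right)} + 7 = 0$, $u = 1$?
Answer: $- \frac{980847}{4} \approx -2.4521 \cdot 10^{5}$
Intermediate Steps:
$v{\left(Y \right)} = -7$ ($v{\left(Y \right)} = -7 + 0 = -7$)
$l{\left(P \right)} = - 9 P$
$c{\left(X \right)} = \frac{9}{4}$ ($c{\left(X \right)} = - \frac{\left(-9\right) 1}{4} = \left(- \frac{1}{4}\right) \left(-9\right) = \frac{9}{4}$)
$q{\left(G \right)} = - \frac{63}{4}$ ($q{\left(G \right)} = \left(-7\right) \frac{9}{4} = - \frac{63}{4}$)
$15569 q{\left(-8 \right)} = 15569 \left(- \frac{63}{4}\right) = - \frac{980847}{4}$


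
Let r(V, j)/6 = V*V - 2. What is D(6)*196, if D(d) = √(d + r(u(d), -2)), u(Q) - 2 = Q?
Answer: 588*√42 ≈ 3810.7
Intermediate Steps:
u(Q) = 2 + Q
r(V, j) = -12 + 6*V² (r(V, j) = 6*(V*V - 2) = 6*(V² - 2) = 6*(-2 + V²) = -12 + 6*V²)
D(d) = √(-12 + d + 6*(2 + d)²) (D(d) = √(d + (-12 + 6*(2 + d)²)) = √(-12 + d + 6*(2 + d)²))
D(6)*196 = √(-12 + 6 + 6*(2 + 6)²)*196 = √(-12 + 6 + 6*8²)*196 = √(-12 + 6 + 6*64)*196 = √(-12 + 6 + 384)*196 = √378*196 = (3*√42)*196 = 588*√42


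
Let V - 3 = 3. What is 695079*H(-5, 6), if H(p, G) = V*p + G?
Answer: -16681896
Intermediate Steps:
V = 6 (V = 3 + 3 = 6)
H(p, G) = G + 6*p (H(p, G) = 6*p + G = G + 6*p)
695079*H(-5, 6) = 695079*(6 + 6*(-5)) = 695079*(6 - 30) = 695079*(-24) = -16681896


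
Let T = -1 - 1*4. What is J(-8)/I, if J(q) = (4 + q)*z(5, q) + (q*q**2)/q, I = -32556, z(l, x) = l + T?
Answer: -16/8139 ≈ -0.0019658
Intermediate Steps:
T = -5 (T = -1 - 4 = -5)
z(l, x) = -5 + l (z(l, x) = l - 5 = -5 + l)
J(q) = q**2 (J(q) = (4 + q)*(-5 + 5) + (q*q**2)/q = (4 + q)*0 + q**3/q = 0 + q**2 = q**2)
J(-8)/I = (-8)**2/(-32556) = 64*(-1/32556) = -16/8139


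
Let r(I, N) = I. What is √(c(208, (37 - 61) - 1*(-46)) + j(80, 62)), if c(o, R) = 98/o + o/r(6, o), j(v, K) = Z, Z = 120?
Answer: √3775434/156 ≈ 12.455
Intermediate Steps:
j(v, K) = 120
c(o, R) = 98/o + o/6
√(c(208, (37 - 61) - 1*(-46)) + j(80, 62)) = √((98/208 + (⅙)*208) + 120) = √((98*(1/208) + 104/3) + 120) = √((49/104 + 104/3) + 120) = √(10963/312 + 120) = √(48403/312) = √3775434/156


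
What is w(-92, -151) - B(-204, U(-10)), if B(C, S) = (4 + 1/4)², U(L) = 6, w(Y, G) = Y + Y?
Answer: -3233/16 ≈ -202.06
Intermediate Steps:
w(Y, G) = 2*Y
B(C, S) = 289/16 (B(C, S) = (4 + 1*(¼))² = (4 + ¼)² = (17/4)² = 289/16)
w(-92, -151) - B(-204, U(-10)) = 2*(-92) - 1*289/16 = -184 - 289/16 = -3233/16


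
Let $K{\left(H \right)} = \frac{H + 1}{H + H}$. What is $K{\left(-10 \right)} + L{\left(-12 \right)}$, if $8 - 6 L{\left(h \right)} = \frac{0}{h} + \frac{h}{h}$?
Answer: $\frac{97}{60} \approx 1.6167$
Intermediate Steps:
$L{\left(h \right)} = \frac{7}{6}$ ($L{\left(h \right)} = \frac{4}{3} - \frac{\frac{0}{h} + \frac{h}{h}}{6} = \frac{4}{3} - \frac{0 + 1}{6} = \frac{4}{3} - \frac{1}{6} = \frac{7}{6}$)
$K{\left(H \right)} = \frac{1 + H}{2 H}$
$K{\left(-10 \right)} + L{\left(-12 \right)} = \frac{1 - 10}{2 \left(-10\right)} + \frac{7}{6} = \frac{1}{2} \left(- \frac{1}{10}\right) \left(-9\right) + \frac{7}{6} = \frac{9}{20} + \frac{7}{6} = \frac{97}{60}$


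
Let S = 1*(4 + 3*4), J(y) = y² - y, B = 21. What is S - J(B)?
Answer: -404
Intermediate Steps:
S = 16 (S = 1*(4 + 12) = 1*16 = 16)
S - J(B) = 16 - 21*(-1 + 21) = 16 - 21*20 = 16 - 1*420 = 16 - 420 = -404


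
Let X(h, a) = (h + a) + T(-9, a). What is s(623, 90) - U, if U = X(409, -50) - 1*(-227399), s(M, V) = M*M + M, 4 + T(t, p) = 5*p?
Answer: 161248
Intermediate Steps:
T(t, p) = -4 + 5*p
X(h, a) = -4 + h + 6*a (X(h, a) = (h + a) + (-4 + 5*a) = (a + h) + (-4 + 5*a) = -4 + h + 6*a)
s(M, V) = M + M² (s(M, V) = M² + M = M + M²)
U = 227504 (U = (-4 + 409 + 6*(-50)) - 1*(-227399) = (-4 + 409 - 300) + 227399 = 105 + 227399 = 227504)
s(623, 90) - U = 623*(1 + 623) - 1*227504 = 623*624 - 227504 = 388752 - 227504 = 161248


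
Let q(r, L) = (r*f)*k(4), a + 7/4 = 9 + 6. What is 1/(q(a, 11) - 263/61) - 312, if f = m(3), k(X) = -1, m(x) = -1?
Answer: -680228/2181 ≈ -311.89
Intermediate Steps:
f = -1
a = 53/4 (a = -7/4 + (9 + 6) = -7/4 + 15 = 53/4 ≈ 13.250)
q(r, L) = r (q(r, L) = (r*(-1))*(-1) = -r*(-1) = r)
1/(q(a, 11) - 263/61) - 312 = 1/(53/4 - 263/61) - 312 = 1/(2181/244) - 312 = 244/2181 - 312 = -680228/2181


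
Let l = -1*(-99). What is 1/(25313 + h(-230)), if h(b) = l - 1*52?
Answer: 1/25360 ≈ 3.9432e-5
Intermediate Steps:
l = 99
h(b) = 47 (h(b) = 99 - 1*52 = 99 - 52 = 47)
1/(25313 + h(-230)) = 1/(25313 + 47) = 1/25360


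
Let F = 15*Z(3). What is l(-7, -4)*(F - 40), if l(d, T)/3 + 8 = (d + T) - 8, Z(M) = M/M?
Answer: 2025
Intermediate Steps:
Z(M) = 1
l(d, T) = -48 + 3*T + 3*d (l(d, T) = -24 + 3*((d + T) - 8) = -24 + 3*((T + d) - 8) = -24 + 3*(-8 + T + d) = -24 + (-24 + 3*T + 3*d) = -48 + 3*T + 3*d)
F = 15 (F = 15*1 = 15)
l(-7, -4)*(F - 40) = (-48 + 3*(-4) + 3*(-7))*(15 - 40) = (-48 - 12 - 21)*(-25) = -81*(-25) = 2025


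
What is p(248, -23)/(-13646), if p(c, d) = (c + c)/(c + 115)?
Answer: -248/2476749 ≈ -0.00010013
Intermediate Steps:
p(c, d) = 2*c/(115 + c) (p(c, d) = (2*c)/(115 + c) = 2*c/(115 + c))
p(248, -23)/(-13646) = (2*248/(115 + 248))/(-13646) = (2*248/363)*(-1/13646) = (2*248*(1/363))*(-1/13646) = (496/363)*(-1/13646) = -248/2476749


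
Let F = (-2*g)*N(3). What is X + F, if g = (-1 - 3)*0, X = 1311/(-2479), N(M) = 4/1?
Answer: -1311/2479 ≈ -0.52884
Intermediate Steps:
N(M) = 4 (N(M) = 4*1 = 4)
X = -1311/2479 (X = 1311*(-1/2479) = -1311/2479 ≈ -0.52884)
g = 0 (g = -4*0 = 0)
F = 0 (F = -2*0*4 = 0*4 = 0)
X + F = -1311/2479 + 0 = -1311/2479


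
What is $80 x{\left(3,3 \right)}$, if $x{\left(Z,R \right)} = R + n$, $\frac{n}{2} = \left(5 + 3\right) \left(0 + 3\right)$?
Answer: $4080$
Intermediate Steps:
$n = 48$ ($n = 2 \left(5 + 3\right) \left(0 + 3\right) = 2 \cdot 8 \cdot 3 = 2 \cdot 24 = 48$)
$x{\left(Z,R \right)} = 48 + R$ ($x{\left(Z,R \right)} = R + 48 = 48 + R$)
$80 x{\left(3,3 \right)} = 80 \left(48 + 3\right) = 80 \cdot 51 = 4080$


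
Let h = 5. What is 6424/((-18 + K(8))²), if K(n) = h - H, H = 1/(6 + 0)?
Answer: 231264/6241 ≈ 37.056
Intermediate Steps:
H = ⅙ (H = 1/6 = ⅙ ≈ 0.16667)
K(n) = 29/6 (K(n) = 5 - 1*⅙ = 5 - ⅙ = 29/6)
6424/((-18 + K(8))²) = 6424/((-18 + 29/6)²) = 6424/((-79/6)²) = 6424/(6241/36) = 6424*(36/6241) = 231264/6241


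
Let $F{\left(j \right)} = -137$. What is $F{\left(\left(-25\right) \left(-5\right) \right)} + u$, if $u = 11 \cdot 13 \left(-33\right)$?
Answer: $-4856$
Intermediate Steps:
$u = -4719$ ($u = 143 \left(-33\right) = -4719$)
$F{\left(\left(-25\right) \left(-5\right) \right)} + u = -137 - 4719 = -4856$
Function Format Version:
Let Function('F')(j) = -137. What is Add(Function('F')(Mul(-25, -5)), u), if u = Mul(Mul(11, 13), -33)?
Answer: -4856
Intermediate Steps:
u = -4719 (u = Mul(143, -33) = -4719)
Add(Function('F')(Mul(-25, -5)), u) = Add(-137, -4719) = -4856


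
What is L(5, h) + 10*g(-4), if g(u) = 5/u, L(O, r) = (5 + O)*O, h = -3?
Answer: 75/2 ≈ 37.500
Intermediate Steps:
L(O, r) = O*(5 + O)
L(5, h) + 10*g(-4) = 5*(5 + 5) + 10*(5/(-4)) = 5*10 + 10*(5*(-¼)) = 50 + 10*(-5/4) = 50 - 25/2 = 75/2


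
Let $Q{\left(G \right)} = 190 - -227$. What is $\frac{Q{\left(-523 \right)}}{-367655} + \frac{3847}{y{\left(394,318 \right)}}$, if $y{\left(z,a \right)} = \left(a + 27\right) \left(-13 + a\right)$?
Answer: $\frac{85736}{2420175} \approx 0.035426$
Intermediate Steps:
$Q{\left(G \right)} = 417$ ($Q{\left(G \right)} = 190 + 227 = 417$)
$y{\left(z,a \right)} = \left(-13 + a\right) \left(27 + a\right)$ ($y{\left(z,a \right)} = \left(27 + a\right) \left(-13 + a\right) = \left(-13 + a\right) \left(27 + a\right)$)
$\frac{Q{\left(-523 \right)}}{-367655} + \frac{3847}{y{\left(394,318 \right)}} = \frac{417}{-367655} + \frac{3847}{-351 + 318^{2} + 14 \cdot 318} = 417 \left(- \frac{1}{367655}\right) + \frac{3847}{-351 + 101124 + 4452} = - \frac{3}{2645} + \frac{3847}{105225} = \frac{85736}{2420175}$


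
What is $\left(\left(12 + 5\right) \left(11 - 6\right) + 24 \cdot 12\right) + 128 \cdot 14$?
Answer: $2165$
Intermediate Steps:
$\left(\left(12 + 5\right) \left(11 - 6\right) + 24 \cdot 12\right) + 128 \cdot 14 = \left(17 \cdot 5 + 288\right) + 1792 = \left(85 + 288\right) + 1792 = 373 + 1792 = 2165$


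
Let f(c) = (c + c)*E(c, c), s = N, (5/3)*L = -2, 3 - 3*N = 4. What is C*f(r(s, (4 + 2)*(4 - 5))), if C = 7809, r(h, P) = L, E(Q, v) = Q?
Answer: 562248/25 ≈ 22490.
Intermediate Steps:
N = -⅓ (N = 1 - ⅓*4 = 1 - 4/3 = -⅓ ≈ -0.33333)
L = -6/5 (L = (⅗)*(-2) = -6/5 ≈ -1.2000)
s = -⅓ ≈ -0.33333
r(h, P) = -6/5
f(c) = 2*c² (f(c) = (c + c)*c = (2*c)*c = 2*c²)
C*f(r(s, (4 + 2)*(4 - 5))) = 7809*(2*(-6/5)²) = 7809*(2*(36/25)) = 7809*(72/25) = 562248/25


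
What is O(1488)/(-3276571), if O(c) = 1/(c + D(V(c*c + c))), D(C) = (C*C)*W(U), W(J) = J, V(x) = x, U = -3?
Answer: 1/48254308422041627664 ≈ 2.0724e-20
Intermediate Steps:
D(C) = -3*C**2 (D(C) = (C*C)*(-3) = C**2*(-3) = -3*C**2)
O(c) = 1/(c - 3*(c + c**2)**2) (O(c) = 1/(c - 3*(c*c + c)**2) = 1/(c - 3*(c**2 + c)**2) = 1/(c - 3*(c + c**2)**2))
O(1488)/(-3276571) = (1/(1488*(1 - 3*1488*(1 + 1488)**2)))/(-3276571) = (1/(1488*(1 - 3*1488*1489**2)))*(-1/3276571) = (1/(1488*(1 - 3*1488*2217121)))*(-1/3276571) = (1/(1488*(1 - 9897228144)))*(-1/3276571) = ((1/1488)/(-9897228143))*(-1/3276571) = ((1/1488)*(-1/9897228143))*(-1/3276571) = -1/14727075476784*(-1/3276571) = 1/48254308422041627664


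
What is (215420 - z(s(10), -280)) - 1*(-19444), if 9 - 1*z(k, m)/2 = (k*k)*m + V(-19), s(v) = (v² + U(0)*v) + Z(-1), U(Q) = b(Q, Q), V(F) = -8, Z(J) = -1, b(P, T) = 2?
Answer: -7695330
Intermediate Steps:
U(Q) = 2
s(v) = -1 + v² + 2*v (s(v) = (v² + 2*v) - 1 = -1 + v² + 2*v)
z(k, m) = 34 - 2*m*k² (z(k, m) = 18 - 2*((k*k)*m - 8) = 18 - 2*(k²*m - 8) = 18 - 2*(m*k² - 8) = 18 - 2*(-8 + m*k²) = 18 + (16 - 2*m*k²) = 34 - 2*m*k²)
(215420 - z(s(10), -280)) - 1*(-19444) = (215420 - (34 - 2*(-280)*(-1 + 10² + 2*10)²)) - 1*(-19444) = (215420 - (34 - 2*(-280)*(-1 + 100 + 20)²)) + 19444 = (215420 - (34 - 2*(-280)*119²)) + 19444 = (215420 - (34 - 2*(-280)*14161)) + 19444 = (215420 - (34 + 7930160)) + 19444 = (215420 - 1*7930194) + 19444 = (215420 - 7930194) + 19444 = -7714774 + 19444 = -7695330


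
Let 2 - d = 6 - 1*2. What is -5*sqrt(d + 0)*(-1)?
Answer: 5*I*sqrt(2) ≈ 7.0711*I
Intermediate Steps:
d = -2 (d = 2 - (6 - 1*2) = 2 - (6 - 2) = 2 - 1*4 = 2 - 4 = -2)
-5*sqrt(d + 0)*(-1) = -5*sqrt(-2 + 0)*(-1) = -5*I*sqrt(2)*(-1) = 5*I*sqrt(2)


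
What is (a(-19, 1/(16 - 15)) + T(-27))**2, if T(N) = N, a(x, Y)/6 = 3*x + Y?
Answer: 131769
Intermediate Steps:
a(x, Y) = 6*Y + 18*x (a(x, Y) = 6*(3*x + Y) = 6*(Y + 3*x) = 6*Y + 18*x)
(a(-19, 1/(16 - 15)) + T(-27))**2 = ((6/(16 - 15) + 18*(-19)) - 27)**2 = ((6/1 - 342) - 27)**2 = ((6*1 - 342) - 27)**2 = ((6 - 342) - 27)**2 = (-336 - 27)**2 = (-363)**2 = 131769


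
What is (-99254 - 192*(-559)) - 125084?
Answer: -117010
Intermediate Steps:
(-99254 - 192*(-559)) - 125084 = (-99254 + 107328) - 125084 = 8074 - 125084 = -117010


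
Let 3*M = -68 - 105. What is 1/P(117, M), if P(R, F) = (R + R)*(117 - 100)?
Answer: 1/3978 ≈ 0.00025138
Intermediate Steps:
M = -173/3 (M = (-68 - 105)/3 = (1/3)*(-173) = -173/3 ≈ -57.667)
P(R, F) = 34*R (P(R, F) = (2*R)*17 = 34*R)
1/P(117, M) = 1/(34*117) = 1/3978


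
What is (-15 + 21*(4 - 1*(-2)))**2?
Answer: 12321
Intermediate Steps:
(-15 + 21*(4 - 1*(-2)))**2 = (-15 + 21*(4 + 2))**2 = (-15 + 21*6)**2 = (-15 + 126)**2 = 111**2 = 12321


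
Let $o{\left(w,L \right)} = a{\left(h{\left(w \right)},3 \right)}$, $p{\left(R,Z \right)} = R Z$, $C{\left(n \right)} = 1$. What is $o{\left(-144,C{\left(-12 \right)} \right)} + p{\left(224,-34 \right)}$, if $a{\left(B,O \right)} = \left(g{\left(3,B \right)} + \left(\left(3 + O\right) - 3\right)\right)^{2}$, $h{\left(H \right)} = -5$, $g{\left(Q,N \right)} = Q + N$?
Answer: $-7615$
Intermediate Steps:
$g{\left(Q,N \right)} = N + Q$
$a{\left(B,O \right)} = \left(3 + B + O\right)^{2}$ ($a{\left(B,O \right)} = \left(\left(B + 3\right) + \left(\left(3 + O\right) - 3\right)\right)^{2} = \left(\left(3 + B\right) + O\right)^{2} = \left(3 + B + O\right)^{2}$)
$o{\left(w,L \right)} = 1$ ($o{\left(w,L \right)} = \left(3 - 5 + 3\right)^{2} = 1^{2} = 1$)
$o{\left(-144,C{\left(-12 \right)} \right)} + p{\left(224,-34 \right)} = 1 + 224 \left(-34\right) = 1 - 7616 = -7615$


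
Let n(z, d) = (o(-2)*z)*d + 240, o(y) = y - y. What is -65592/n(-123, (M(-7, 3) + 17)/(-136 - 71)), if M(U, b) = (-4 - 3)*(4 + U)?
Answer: -2733/10 ≈ -273.30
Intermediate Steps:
o(y) = 0
M(U, b) = -28 - 7*U (M(U, b) = -7*(4 + U) = -28 - 7*U)
n(z, d) = 240 (n(z, d) = (0*z)*d + 240 = 0*d + 240 = 0 + 240 = 240)
-65592/n(-123, (M(-7, 3) + 17)/(-136 - 71)) = -65592/240 = -65592*1/240 = -2733/10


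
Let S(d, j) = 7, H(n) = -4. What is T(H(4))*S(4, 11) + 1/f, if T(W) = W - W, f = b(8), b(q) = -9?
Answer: -1/9 ≈ -0.11111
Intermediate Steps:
f = -9
T(W) = 0
T(H(4))*S(4, 11) + 1/f = 0*7 + 1/(-9) = 0 - 1/9 = -1/9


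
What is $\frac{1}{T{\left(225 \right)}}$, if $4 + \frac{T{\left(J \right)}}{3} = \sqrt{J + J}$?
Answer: $\frac{2}{651} + \frac{5 \sqrt{2}}{434} \approx 0.019365$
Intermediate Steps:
$T{\left(J \right)} = -12 + 3 \sqrt{2} \sqrt{J}$ ($T{\left(J \right)} = -12 + 3 \sqrt{J + J} = -12 + 3 \sqrt{2 J} = -12 + 3 \sqrt{2} \sqrt{J}$)
$\frac{1}{T{\left(225 \right)}} = \frac{1}{-12 + 3 \sqrt{2} \sqrt{225}} = \frac{1}{-12 + 3 \sqrt{2} \cdot 15} = \frac{1}{-12 + 45 \sqrt{2}}$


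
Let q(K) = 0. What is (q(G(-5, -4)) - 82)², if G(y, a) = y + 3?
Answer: 6724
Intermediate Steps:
G(y, a) = 3 + y
(q(G(-5, -4)) - 82)² = (0 - 82)² = (-82)² = 6724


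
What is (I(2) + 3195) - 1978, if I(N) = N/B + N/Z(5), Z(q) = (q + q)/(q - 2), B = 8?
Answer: 24357/20 ≈ 1217.8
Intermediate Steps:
Z(q) = 2*q/(-2 + q) (Z(q) = (2*q)/(-2 + q) = 2*q/(-2 + q))
I(N) = 17*N/40 (I(N) = N/8 + N/((2*5/(-2 + 5))) = N*(1/8) + N/((2*5/3)) = N/8 + N/((2*5*(1/3))) = N/8 + N/(10/3) = N/8 + N*(3/10) = N/8 + 3*N/10 = 17*N/40)
(I(2) + 3195) - 1978 = ((17/40)*2 + 3195) - 1978 = (17/20 + 3195) - 1978 = 63917/20 - 1978 = 24357/20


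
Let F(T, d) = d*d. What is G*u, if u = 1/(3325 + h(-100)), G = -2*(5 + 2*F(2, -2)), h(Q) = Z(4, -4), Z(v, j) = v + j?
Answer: -26/3325 ≈ -0.0078195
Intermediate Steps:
Z(v, j) = j + v
F(T, d) = d²
h(Q) = 0 (h(Q) = -4 + 4 = 0)
G = -26 (G = -2*(5 + 2*(-2)²) = -2*(5 + 2*4) = -2*(5 + 8) = -2*13 = -26)
u = 1/3325 (u = 1/(3325 + 0) = 1/3325 ≈ 0.00030075)
G*u = -26*1/3325 = -26/3325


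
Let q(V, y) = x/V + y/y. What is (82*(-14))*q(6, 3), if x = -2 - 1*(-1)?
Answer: -2870/3 ≈ -956.67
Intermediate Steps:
x = -1 (x = -2 + 1 = -1)
q(V, y) = 1 - 1/V (q(V, y) = -1/V + y/y = -1/V + 1 = 1 - 1/V)
(82*(-14))*q(6, 3) = (82*(-14))*((-1 + 6)/6) = -574*5/3 = -1148*⅚ = -2870/3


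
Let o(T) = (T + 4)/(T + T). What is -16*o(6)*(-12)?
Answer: 160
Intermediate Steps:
o(T) = (4 + T)/(2*T) (o(T) = (4 + T)/((2*T)) = (4 + T)*(1/(2*T)) = (4 + T)/(2*T))
-16*o(6)*(-12) = -8*(4 + 6)/6*(-12) = -8*10/6*(-12) = -16*⅚*(-12) = -40/3*(-12) = 160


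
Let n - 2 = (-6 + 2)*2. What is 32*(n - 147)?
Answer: -4896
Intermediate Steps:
n = -6 (n = 2 + (-6 + 2)*2 = 2 - 4*2 = 2 - 8 = -6)
32*(n - 147) = 32*(-6 - 147) = 32*(-153) = -4896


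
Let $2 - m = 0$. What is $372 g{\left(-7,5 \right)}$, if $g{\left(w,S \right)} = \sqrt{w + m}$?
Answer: $372 i \sqrt{5} \approx 831.82 i$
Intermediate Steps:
$m = 2$ ($m = 2 - 0 = 2 + 0 = 2$)
$g{\left(w,S \right)} = \sqrt{2 + w}$ ($g{\left(w,S \right)} = \sqrt{w + 2} = \sqrt{2 + w}$)
$372 g{\left(-7,5 \right)} = 372 \sqrt{2 - 7} = 372 \sqrt{-5} = 372 i \sqrt{5}$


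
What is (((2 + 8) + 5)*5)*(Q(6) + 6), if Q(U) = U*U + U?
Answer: 3600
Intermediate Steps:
Q(U) = U + U² (Q(U) = U² + U = U + U²)
(((2 + 8) + 5)*5)*(Q(6) + 6) = (((2 + 8) + 5)*5)*(6*(1 + 6) + 6) = ((10 + 5)*5)*(6*7 + 6) = (15*5)*(42 + 6) = 75*48 = 3600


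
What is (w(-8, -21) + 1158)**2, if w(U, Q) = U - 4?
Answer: 1313316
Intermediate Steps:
w(U, Q) = -4 + U
(w(-8, -21) + 1158)**2 = ((-4 - 8) + 1158)**2 = (-12 + 1158)**2 = 1146**2 = 1313316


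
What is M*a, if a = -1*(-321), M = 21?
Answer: 6741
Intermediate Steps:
a = 321
M*a = 21*321 = 6741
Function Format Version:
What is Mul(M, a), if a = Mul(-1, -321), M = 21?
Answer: 6741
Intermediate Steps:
a = 321
Mul(M, a) = Mul(21, 321) = 6741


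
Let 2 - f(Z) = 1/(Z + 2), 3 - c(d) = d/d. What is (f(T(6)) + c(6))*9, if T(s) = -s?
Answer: 153/4 ≈ 38.250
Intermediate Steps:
c(d) = 2 (c(d) = 3 - d/d = 3 - 1*1 = 3 - 1 = 2)
f(Z) = 2 - 1/(2 + Z) (f(Z) = 2 - 1/(Z + 2) = 2 - 1/(2 + Z))
(f(T(6)) + c(6))*9 = ((3 + 2*(-1*6))/(2 - 1*6) + 2)*9 = ((3 + 2*(-6))/(2 - 6) + 2)*9 = ((3 - 12)/(-4) + 2)*9 = (-¼*(-9) + 2)*9 = (9/4 + 2)*9 = (17/4)*9 = 153/4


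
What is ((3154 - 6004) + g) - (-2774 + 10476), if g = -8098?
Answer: -18650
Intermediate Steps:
((3154 - 6004) + g) - (-2774 + 10476) = ((3154 - 6004) - 8098) - (-2774 + 10476) = (-2850 - 8098) - 1*7702 = -10948 - 7702 = -18650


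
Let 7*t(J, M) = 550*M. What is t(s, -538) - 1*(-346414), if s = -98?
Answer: 2128998/7 ≈ 3.0414e+5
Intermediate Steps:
t(J, M) = 550*M/7 (t(J, M) = (550*M)/7 = 550*M/7)
t(s, -538) - 1*(-346414) = (550/7)*(-538) - 1*(-346414) = -295900/7 + 346414 = 2128998/7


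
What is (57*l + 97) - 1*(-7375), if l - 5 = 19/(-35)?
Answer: 270412/35 ≈ 7726.1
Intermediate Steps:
l = 156/35 (l = 5 + 19/(-35) = 5 + 19*(-1/35) = 5 - 19/35 = 156/35 ≈ 4.4571)
(57*l + 97) - 1*(-7375) = (57*(156/35) + 97) - 1*(-7375) = (8892/35 + 97) + 7375 = 12287/35 + 7375 = 270412/35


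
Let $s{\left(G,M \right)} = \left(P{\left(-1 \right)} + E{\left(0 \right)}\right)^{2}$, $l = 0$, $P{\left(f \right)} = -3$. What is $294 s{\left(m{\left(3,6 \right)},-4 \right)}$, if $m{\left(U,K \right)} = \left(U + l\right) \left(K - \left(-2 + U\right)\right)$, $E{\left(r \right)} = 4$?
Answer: $294$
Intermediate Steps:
$m{\left(U,K \right)} = U \left(2 + K - U\right)$ ($m{\left(U,K \right)} = \left(U + 0\right) \left(K - \left(-2 + U\right)\right) = U \left(2 + K - U\right)$)
$s{\left(G,M \right)} = 1$ ($s{\left(G,M \right)} = \left(-3 + 4\right)^{2} = 1^{2} = 1$)
$294 s{\left(m{\left(3,6 \right)},-4 \right)} = 294 \cdot 1 = 294$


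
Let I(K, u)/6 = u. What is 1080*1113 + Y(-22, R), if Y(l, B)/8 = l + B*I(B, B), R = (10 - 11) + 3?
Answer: 1202056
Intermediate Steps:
R = 2 (R = -1 + 3 = 2)
I(K, u) = 6*u
Y(l, B) = 8*l + 48*B² (Y(l, B) = 8*(l + B*(6*B)) = 8*(l + 6*B²) = 8*l + 48*B²)
1080*1113 + Y(-22, R) = 1080*1113 + (8*(-22) + 48*2²) = 1202040 + (-176 + 48*4) = 1202040 + (-176 + 192) = 1202040 + 16 = 1202056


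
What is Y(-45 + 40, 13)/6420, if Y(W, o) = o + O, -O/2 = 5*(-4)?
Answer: 53/6420 ≈ 0.0082555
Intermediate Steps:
O = 40 (O = -10*(-4) = -2*(-20) = 40)
Y(W, o) = 40 + o (Y(W, o) = o + 40 = 40 + o)
Y(-45 + 40, 13)/6420 = (40 + 13)/6420 = 53*(1/6420) = 53/6420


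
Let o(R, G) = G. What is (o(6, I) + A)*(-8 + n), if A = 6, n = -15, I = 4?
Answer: -230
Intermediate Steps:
(o(6, I) + A)*(-8 + n) = (4 + 6)*(-8 - 15) = 10*(-23) = -230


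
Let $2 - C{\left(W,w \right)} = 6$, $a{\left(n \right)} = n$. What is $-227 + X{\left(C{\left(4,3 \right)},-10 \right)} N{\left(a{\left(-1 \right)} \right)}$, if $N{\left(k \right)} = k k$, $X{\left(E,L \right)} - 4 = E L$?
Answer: $-183$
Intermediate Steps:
$C{\left(W,w \right)} = -4$ ($C{\left(W,w \right)} = 2 - 6 = -4$)
$X{\left(E,L \right)} = 4 + E L$
$N{\left(k \right)} = k^{2}$
$-227 + X{\left(C{\left(4,3 \right)},-10 \right)} N{\left(a{\left(-1 \right)} \right)} = -227 + \left(4 - -40\right) \left(-1\right)^{2} = -227 + \left(4 + 40\right) 1 = -227 + 44 \cdot 1 = -227 + 44 = -183$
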